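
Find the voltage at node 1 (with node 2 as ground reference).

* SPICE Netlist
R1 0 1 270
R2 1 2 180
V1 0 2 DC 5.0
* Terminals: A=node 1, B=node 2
Nodal analysis, taking node 2 as the 0 V reference.
Source V1 fixes V_0 = 5 V.
KCL at each unknown node (sum of currents leaving = 0; resistances in Ω):
  Node 1: (V_1 - 5)/270 + (V_1 - 0)/180 = 0
Collecting terms: 0.009259 × V_1 = 0.01852  =>  V_1 = 2 V
The requested potential is V_1 = 2 V.

Final answer: V_1 = 2 V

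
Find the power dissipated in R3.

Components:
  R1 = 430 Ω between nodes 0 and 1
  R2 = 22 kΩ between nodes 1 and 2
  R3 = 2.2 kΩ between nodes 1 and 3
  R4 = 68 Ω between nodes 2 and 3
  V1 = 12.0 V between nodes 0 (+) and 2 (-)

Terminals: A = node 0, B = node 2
Nodal analysis, taking node 2 as the 0 V reference.
Source V1 fixes V_0 = 12 V.
KCL at each unknown node (sum of currents leaving = 0; resistances in Ω):
  Node 1: (V_1 - 12)/430 + (V_1 - 0)/22000 + (V_1 - V_3)/2200 = 0
  Node 3: (V_3 - V_1)/2200 + (V_3 - 0)/68 = 0
Collecting terms (coefficients in siemens):
  0.002826·V_1 - 0.0004545·V_3 = 0.02791
  0.01516·V_3 - 0.0004545·V_1 = 0
Determinant D = (0.002826)(0.01516) - (-0.0004545)(-0.0004545) = 0.00004263
V_1 = [(0.02791)(0.01516) - (-0.0004545)(0)]/D = 9.924 V
V_3 = [(0.002826)(0) - (0.02791)(-0.0004545)]/D = 0.2976 V
I_R3 = (V_1 - V_3)/R3 = (9.924 - 0.2976)/2200 = 0.004376 A
P_R3 = I_R3² × R3 = (0.004376)² × 2200 = 0.04213 W

Final answer: 0.04213 W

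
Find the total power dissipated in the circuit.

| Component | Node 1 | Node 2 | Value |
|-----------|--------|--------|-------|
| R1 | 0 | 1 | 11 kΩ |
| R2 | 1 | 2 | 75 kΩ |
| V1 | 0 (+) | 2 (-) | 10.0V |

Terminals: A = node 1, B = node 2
Nodal analysis, taking node 2 as the 0 V reference.
Source V1 fixes V_0 = 10 V.
KCL at each unknown node (sum of currents leaving = 0; resistances in Ω):
  Node 1: (V_1 - 10)/11000 + (V_1 - 0)/75000 = 0
Collecting terms: 0.0001042 × V_1 = 0.0009091  =>  V_1 = 8.721 V
Power in each resistor, P = (ΔV)²/R:
  P_R1 = (10 - 8.721)²/11000 = 0.0001487 W
  P_R2 = (8.721 - 0)²/75000 = 0.001014 W
P_total = P_R1 + P_R2 = 0.001163 W

Final answer: 0.001163 W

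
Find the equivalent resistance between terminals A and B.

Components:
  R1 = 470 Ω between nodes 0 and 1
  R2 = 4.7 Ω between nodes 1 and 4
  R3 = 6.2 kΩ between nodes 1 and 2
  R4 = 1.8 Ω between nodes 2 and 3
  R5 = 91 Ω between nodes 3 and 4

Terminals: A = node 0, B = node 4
Reduce the network between node 0 (A) and node 4 (B) by series/parallel combination:
  Rs1 = R3 + R4 (series, joined only at node 2) = 6200 + 1.8 = 6202 Ω
  Rs2 = R5 + Rs1 (series, joined only at node 3) = 91 + 6202 = 6293 Ω
  Rp1 = R2 ‖ Rs2 (parallel, both between nodes 1 and 4) = 1/(1/4.7 + 1/6293) = 4.696 Ω
  Rs3 = R1 + Rp1 (series, joined only at node 1) = 470 + 4.696 = 474.7 Ω
R_eq = 474.7 Ω

Final answer: 474.7 Ω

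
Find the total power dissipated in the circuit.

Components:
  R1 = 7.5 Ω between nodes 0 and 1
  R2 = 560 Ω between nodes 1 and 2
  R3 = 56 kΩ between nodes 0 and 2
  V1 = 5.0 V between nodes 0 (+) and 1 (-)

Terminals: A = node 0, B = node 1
Nodal analysis, taking node 1 as the 0 V reference.
Source V1 fixes V_0 = 5 V.
KCL at each unknown node (sum of currents leaving = 0; resistances in Ω):
  Node 2: (V_2 - 0)/560 + (V_2 - 5)/56000 = 0
Collecting terms: 0.001804 × V_2 = 0.00008929  =>  V_2 = 0.0495 V
Power in each resistor, P = (ΔV)²/R:
  P_R1 = (5 - 0)²/7.5 = 3.333 W
  P_R2 = (0 - 0.0495)²/560 = 0.000004376 W
  P_R3 = (5 - 0.0495)²/56000 = 0.0004376 W
P_total = P_R1 + P_R2 + P_R3 = 3.334 W

Final answer: 3.334 W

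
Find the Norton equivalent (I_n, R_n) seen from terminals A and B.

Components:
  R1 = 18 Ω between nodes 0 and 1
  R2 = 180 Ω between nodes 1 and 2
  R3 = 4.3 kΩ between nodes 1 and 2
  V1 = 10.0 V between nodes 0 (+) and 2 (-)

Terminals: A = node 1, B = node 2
Find the Thévenin equivalent first; then I_n = V_th/R_th and R_n = R_th.
Step 1 — V_th is the open-circuit voltage V_A - V_B (nothing connected across the terminals).
Nodal analysis, taking node 2 as the 0 V reference.
Source V1 fixes V_0 = 10 V.
KCL at each unknown node (sum of currents leaving = 0; resistances in Ω):
  Node 1: (V_1 - 10)/18 + (V_1 - 0)/180 + (V_1 - 0)/4300 = 0
Collecting terms: 0.06134 × V_1 = 0.5556  =>  V_1 = 9.056 V
V_th = V_1 - V_2 = 9.056 - 0 = 9.056 V
Step 2 — R_th: zero the source — replace V1 by a short circuit (node 2 merges into node 0) — and find the resistance seen between A (node 1) and B (node 0).
Reduce the network between node 1 (A) and node 0 (B) by series/parallel combination:
  Rp1 = R1 ‖ R2 ‖ R3 (parallel, all between nodes 0 and 1) = 1/(1/18 + 1/180 + 1/4300) = 16.3 Ω
R_th = 16.3 Ω
I_n = V_th/R_th = 9.056/16.3 = 0.5556 A, and R_n = R_th = 16.3 Ω

Final answer: I_n = 0.5556 A, R_n = 16.3 Ω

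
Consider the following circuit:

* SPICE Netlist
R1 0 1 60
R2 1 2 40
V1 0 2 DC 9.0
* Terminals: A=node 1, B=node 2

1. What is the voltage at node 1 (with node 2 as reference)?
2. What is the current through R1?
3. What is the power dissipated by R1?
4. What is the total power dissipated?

Nodal analysis, taking node 2 as the 0 V reference.
Source V1 fixes V_0 = 9 V.
KCL at each unknown node (sum of currents leaving = 0; resistances in Ω):
  Node 1: (V_1 - 9)/60 + (V_1 - 0)/40 = 0
Collecting terms: 0.04167 × V_1 = 0.15  =>  V_1 = 3.6 V
Part 1:
  Read off the nodal solution: V_1 = 3.6 V
Part 2:
  I_R1 = (V_0 - V_1)/R1 = (9 - 3.6)/60 = 0.09 A
  Magnitude: I_R1 = 0.09 A
Part 3:
  I_R1 = (V_0 - V_1)/R1 = (9 - 3.6)/60 = 0.09 A
  P_R1 = I_R1² × R1 = (0.09)² × 60 = 0.486 W
Part 4:
  Power in each resistor, P = (ΔV)²/R:
    P_R1 = (9 - 3.6)²/60 = 0.486 W
    P_R2 = (3.6 - 0)²/40 = 0.324 W
  P_total = P_R1 + P_R2 = 0.81 W

Final answers:
1. V_1 = 3.6 V
2. I_R1 = 0.09 A
3. P_R1 = 0.486 W
4. P_total = 0.81 W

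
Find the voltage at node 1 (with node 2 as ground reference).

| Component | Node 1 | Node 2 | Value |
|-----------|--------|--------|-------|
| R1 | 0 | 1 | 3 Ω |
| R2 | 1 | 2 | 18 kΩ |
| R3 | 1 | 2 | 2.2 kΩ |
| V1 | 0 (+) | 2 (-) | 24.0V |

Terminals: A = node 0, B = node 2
Nodal analysis, taking node 2 as the 0 V reference.
Source V1 fixes V_0 = 24 V.
KCL at each unknown node (sum of currents leaving = 0; resistances in Ω):
  Node 1: (V_1 - 24)/3 + (V_1 - 0)/18000 + (V_1 - 0)/2200 = 0
Collecting terms: 0.3338 × V_1 = 8  =>  V_1 = 23.96 V
The requested potential is V_1 = 23.96 V.

Final answer: V_1 = 23.96 V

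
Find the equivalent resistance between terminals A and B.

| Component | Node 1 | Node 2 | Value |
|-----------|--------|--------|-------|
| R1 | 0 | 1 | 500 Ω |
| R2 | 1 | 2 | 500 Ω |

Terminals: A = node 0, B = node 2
Reduce the network between node 0 (A) and node 2 (B) by series/parallel combination:
  Rs1 = R1 + R2 (series, joined only at node 1) = 500 + 500 = 1000 Ω
R_eq = 1 kΩ

Final answer: 1 kΩ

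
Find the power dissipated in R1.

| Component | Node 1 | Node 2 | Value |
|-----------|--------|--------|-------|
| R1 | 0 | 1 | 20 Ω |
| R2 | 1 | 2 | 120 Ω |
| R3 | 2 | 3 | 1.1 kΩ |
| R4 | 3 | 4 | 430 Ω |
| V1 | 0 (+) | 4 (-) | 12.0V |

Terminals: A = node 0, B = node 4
Nodal analysis, taking node 4 as the 0 V reference.
Source V1 fixes V_0 = 12 V.
KCL at each unknown node (sum of currents leaving = 0; resistances in Ω):
  Node 1: (V_1 - 12)/20 + (V_1 - V_2)/120 = 0
  Node 2: (V_2 - V_1)/120 + (V_2 - V_3)/1100 = 0
  Node 3: (V_3 - V_2)/1100 + (V_3 - 0)/430 = 0
Collecting terms (coefficients in siemens):
  0.05833·V_1 - 0.008333·V_2 = 0.6
  0.009242·V_2 - 0.008333·V_1 - 0.0009091·V_3 = 0
  0.003235·V_3 - 0.0009091·V_2 = 0
Solving these 3 simultaneous equations (Gaussian elimination) gives:
  V_1 = 11.86 V, V_2 = 10.99 V, V_3 = 3.09 V
I_R1 = (V_0 - V_1)/R1 = (12 - 11.86)/20 = 0.007186 A
P_R1 = I_R1² × R1 = (0.007186)² × 20 = 0.001033 W

Final answer: 0.001033 W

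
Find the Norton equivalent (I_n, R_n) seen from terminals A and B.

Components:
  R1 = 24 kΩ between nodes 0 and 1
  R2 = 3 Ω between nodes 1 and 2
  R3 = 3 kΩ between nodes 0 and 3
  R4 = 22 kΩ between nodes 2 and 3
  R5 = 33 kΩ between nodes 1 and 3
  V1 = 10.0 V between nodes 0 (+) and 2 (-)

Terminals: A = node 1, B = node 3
Find the Thévenin equivalent first; then I_n = V_th/R_th and R_n = R_th.
Step 1 — V_th is the open-circuit voltage V_A - V_B (nothing connected across the terminals).
Nodal analysis, taking node 2 as the 0 V reference.
Source V1 fixes V_0 = 10 V.
KCL at each unknown node (sum of currents leaving = 0; resistances in Ω):
  Node 1: (V_1 - 10)/24000 + (V_1 - 0)/3 + (V_1 - V_3)/33000 = 0
  Node 3: (V_3 - 10)/3000 + (V_3 - 0)/22000 + (V_3 - V_1)/33000 = 0
Collecting terms (coefficients in siemens):
  0.3334·V_1 - 0.0000303·V_3 = 0.0004167
  0.0004091·V_3 - 0.0000303·V_1 = 0.003333
Determinant D = (0.3334)(0.0004091) - (-0.0000303)(-0.0000303) = 0.0001364
V_1 = [(0.0004167)(0.0004091) - (-0.0000303)(0.003333)]/D = 0.00199 V
V_3 = [(0.3334)(0.003333) - (0.0004167)(-0.0000303)]/D = 8.148 V
V_th = V_1 - V_3 = 0.00199 - 8.148 = -8.146 V
Step 2 — R_th: zero the source — replace V1 by a short circuit (node 2 merges into node 0) — and find the resistance seen between A (node 1) and B (node 3).
Reduce the network between node 1 (A) and node 3 (B) by series/parallel combination:
  Rp1 = R1 ‖ R2 (parallel, both between nodes 0 and 1) = 1/(1/24000 + 1/3) = 3 Ω
  Rp2 = R3 ‖ R4 (parallel, both between nodes 0 and 3) = 1/(1/3000 + 1/22000) = 2640 Ω
  Rs1 = Rp1 + Rp2 (series, joined only at node 0) = 3 + 2640 = 2643 Ω
  Rp3 = R5 ‖ Rs1 (parallel, both between nodes 1 and 3) = 1/(1/33000 + 1/2643) = 2447 Ω
R_th = 2.447 kΩ
I_n = V_th/R_th = -8.146/2447 = -0.003329 A, and R_n = R_th = 2.447 kΩ

Final answer: I_n = -0.003329 A, R_n = 2.447 kΩ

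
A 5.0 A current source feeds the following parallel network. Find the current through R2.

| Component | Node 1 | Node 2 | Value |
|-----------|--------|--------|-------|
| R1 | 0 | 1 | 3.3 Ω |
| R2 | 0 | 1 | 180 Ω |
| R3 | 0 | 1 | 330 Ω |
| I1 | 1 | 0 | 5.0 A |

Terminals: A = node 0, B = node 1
All resistors sit directly between nodes 0 and 1, so they are in parallel and share one voltage V; the full source current 5 A splits among them.
1/R_par = 1/3.3 + 1/180 + 1/330 = 0.3116 S  =>  R_par = 3.209 Ω
V = I × R_par = 5 × 3.209 = 16.05 V
I_R2 = V/R2 = 16.05/180 = 0.08914 A

Final answer: 0.08914 A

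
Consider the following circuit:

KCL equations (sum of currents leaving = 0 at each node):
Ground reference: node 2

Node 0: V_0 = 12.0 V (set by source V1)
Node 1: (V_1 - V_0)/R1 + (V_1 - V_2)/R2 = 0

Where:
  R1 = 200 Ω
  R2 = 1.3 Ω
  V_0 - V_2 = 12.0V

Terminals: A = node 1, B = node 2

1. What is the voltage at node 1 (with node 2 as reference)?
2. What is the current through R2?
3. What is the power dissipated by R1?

Nodal analysis, taking node 2 as the 0 V reference.
Source V1 fixes V_0 = 12 V.
KCL at each unknown node (sum of currents leaving = 0; resistances in Ω):
  Node 1: (V_1 - 12)/200 + (V_1 - 0)/1.3 = 0
Collecting terms: 0.7742 × V_1 = 0.06  =>  V_1 = 0.0775 V
Part 1:
  Read off the nodal solution: V_1 = 0.0775 V
Part 2:
  I_R2 = (V_1 - V_2)/R2 = (0.0775 - 0)/1.3 = 0.05961 A
  Magnitude: I_R2 = 0.05961 A
Part 3:
  I_R1 = (V_0 - V_1)/R1 = (12 - 0.0775)/200 = 0.05961 A
  P_R1 = I_R1² × R1 = (0.05961)² × 200 = 0.7107 W

Final answers:
1. V_1 = 0.0775 V
2. I_R2 = 0.05961 A
3. P_R1 = 0.7107 W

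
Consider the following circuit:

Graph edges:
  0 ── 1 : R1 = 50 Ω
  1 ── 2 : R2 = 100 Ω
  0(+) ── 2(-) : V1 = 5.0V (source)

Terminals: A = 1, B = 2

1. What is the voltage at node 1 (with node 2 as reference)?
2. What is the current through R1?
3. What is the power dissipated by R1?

Nodal analysis, taking node 2 as the 0 V reference.
Source V1 fixes V_0 = 5 V.
KCL at each unknown node (sum of currents leaving = 0; resistances in Ω):
  Node 1: (V_1 - 5)/50 + (V_1 - 0)/100 = 0
Collecting terms: 0.03 × V_1 = 0.1  =>  V_1 = 3.333 V
Part 1:
  Read off the nodal solution: V_1 = 3.333 V
Part 2:
  I_R1 = (V_0 - V_1)/R1 = (5 - 3.333)/50 = 0.03333 A
  Magnitude: I_R1 = 0.03333 A
Part 3:
  I_R1 = (V_0 - V_1)/R1 = (5 - 3.333)/50 = 0.03333 A
  P_R1 = I_R1² × R1 = (0.03333)² × 50 = 0.05556 W

Final answers:
1. V_1 = 3.333 V
2. I_R1 = 0.03333 A
3. P_R1 = 0.05556 W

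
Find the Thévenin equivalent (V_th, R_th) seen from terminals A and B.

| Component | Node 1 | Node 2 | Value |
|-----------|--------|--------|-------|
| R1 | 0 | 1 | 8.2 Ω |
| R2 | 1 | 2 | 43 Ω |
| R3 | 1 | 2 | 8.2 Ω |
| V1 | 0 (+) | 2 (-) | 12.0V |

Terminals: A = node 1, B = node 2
Step 1 — V_th is the open-circuit voltage V_A - V_B (nothing connected across the terminals).
Nodal analysis, taking node 2 as the 0 V reference.
Source V1 fixes V_0 = 12 V.
KCL at each unknown node (sum of currents leaving = 0; resistances in Ω):
  Node 1: (V_1 - 12)/8.2 + (V_1 - 0)/43 + (V_1 - 0)/8.2 = 0
Collecting terms: 0.2672 × V_1 = 1.463  =>  V_1 = 5.478 V
V_th = V_1 - V_2 = 5.478 - 0 = 5.478 V
Step 2 — R_th: zero the source — replace V1 by a short circuit (node 2 merges into node 0) — and find the resistance seen between A (node 1) and B (node 0).
Reduce the network between node 1 (A) and node 0 (B) by series/parallel combination:
  Rp1 = R1 ‖ R2 ‖ R3 (parallel, all between nodes 0 and 1) = 1/(1/8.2 + 1/43 + 1/8.2) = 3.743 Ω
R_th = 3.743 Ω

Final answer: V_th = 5.478 V, R_th = 3.743 Ω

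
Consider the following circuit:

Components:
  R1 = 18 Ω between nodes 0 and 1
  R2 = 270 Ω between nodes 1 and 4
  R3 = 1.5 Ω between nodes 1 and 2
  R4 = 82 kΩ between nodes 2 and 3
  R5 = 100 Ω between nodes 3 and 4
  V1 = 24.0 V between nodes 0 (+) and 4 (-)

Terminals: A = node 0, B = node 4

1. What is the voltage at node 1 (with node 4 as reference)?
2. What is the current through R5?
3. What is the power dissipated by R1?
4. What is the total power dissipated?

Nodal analysis, taking node 4 as the 0 V reference.
Source V1 fixes V_0 = 24 V.
KCL at each unknown node (sum of currents leaving = 0; resistances in Ω):
  Node 1: (V_1 - 24)/18 + (V_1 - 0)/270 + (V_1 - V_2)/1.5 = 0
  Node 2: (V_2 - V_1)/1.5 + (V_2 - V_3)/82000 = 0
  Node 3: (V_3 - V_2)/82000 + (V_3 - 0)/100 = 0
Collecting terms (coefficients in siemens):
  0.7259·V_1 - 0.6667·V_2 = 1.333
  0.6667·V_2 - 0.6667·V_1 - 0.0000122·V_3 = 0
  0.01001·V_3 - 0.0000122·V_2 = 0
Solving these 3 simultaneous equations (Gaussian elimination) gives:
  V_1 = 22.5 V, V_2 = 22.49 V, V_3 = 0.0274 V
Part 1:
  Read off the nodal solution: V_1 = 22.5 V
Part 2:
  I_R5 = (V_3 - V_4)/R5 = (0.0274 - 0)/100 = 0.000274 A
  Magnitude: I_R5 = 0.000274 A
Part 3:
  I_R1 = (V_0 - V_1)/R1 = (24 - 22.5)/18 = 0.08359 A
  P_R1 = I_R1² × R1 = (0.08359)² × 18 = 0.1258 W
Part 4:
  Power in each resistor, P = (ΔV)²/R:
    P_R1 = (24 - 22.5)²/18 = 0.1258 W
    P_R2 = (22.5 - 0)²/270 = 1.874 W
    P_R3 = (22.5 - 22.49)²/1.5 = 0.0000001126 W
    P_R4 = (22.49 - 0.0274)²/82000 = 0.006156 W
    P_R5 = (0.0274 - 0)²/100 = 0.000007507 W
  P_total = P_R1 + P_R2 + P_R3 + P_R4 + P_R5 = 2.006 W

Final answers:
1. V_1 = 22.5 V
2. I_R5 = 0.000274 A
3. P_R1 = 0.1258 W
4. P_total = 2.006 W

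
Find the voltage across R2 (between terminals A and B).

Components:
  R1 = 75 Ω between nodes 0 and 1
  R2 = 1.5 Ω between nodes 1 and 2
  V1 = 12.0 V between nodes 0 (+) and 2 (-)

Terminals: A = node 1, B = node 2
R1 and R2 are in series across V1 (node 0 → node 1 → node 2), and the output A–B is taken across R2, so this is a voltage divider.
Series current: I = V1/(R1 + R2) = 12/(75 + 1.5) = 12/76.5 = 0.1569 A
V_R2 = I × R2 = V1 × R2/(R1 + R2) = 12 × 1.5/76.5 = 0.2353 V

Final answer: 0.2353 V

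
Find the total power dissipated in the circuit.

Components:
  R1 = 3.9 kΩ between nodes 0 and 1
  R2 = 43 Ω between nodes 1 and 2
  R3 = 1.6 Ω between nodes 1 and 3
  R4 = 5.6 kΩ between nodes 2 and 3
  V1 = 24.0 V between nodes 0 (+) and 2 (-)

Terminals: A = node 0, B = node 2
Nodal analysis, taking node 2 as the 0 V reference.
Source V1 fixes V_0 = 24 V.
KCL at each unknown node (sum of currents leaving = 0; resistances in Ω):
  Node 1: (V_1 - 24)/3900 + (V_1 - 0)/43 + (V_1 - V_3)/1.6 = 0
  Node 3: (V_3 - V_1)/1.6 + (V_3 - 0)/5600 = 0
Collecting terms (coefficients in siemens):
  0.6485·V_1 - 0.625·V_3 = 0.006154
  0.6252·V_3 - 0.625·V_1 = 0
Determinant D = (0.6485)(0.6252) - (-0.625)(-0.625) = 0.01481
V_1 = [(0.006154)(0.6252) - (-0.625)(0)]/D = 0.2598 V
V_3 = [(0.6485)(0) - (0.006154)(-0.625)]/D = 0.2597 V
Power in each resistor, P = (ΔV)²/R:
  P_R1 = (24 - 0.2598)²/3900 = 0.1445 W
  P_R2 = (0.2598 - 0)²/43 = 0.001569 W
  P_R3 = (0.2598 - 0.2597)²/1.6 = 0.000000003441 W
  P_R4 = (0 - 0.2597)²/5600 = 0.00001204 W
P_total = P_R1 + P_R2 + P_R3 + P_R4 = 0.1461 W

Final answer: 0.1461 W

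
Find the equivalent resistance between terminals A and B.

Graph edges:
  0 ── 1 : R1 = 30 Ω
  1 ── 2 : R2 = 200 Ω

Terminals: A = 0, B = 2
Reduce the network between node 0 (A) and node 2 (B) by series/parallel combination:
  Rs1 = R1 + R2 (series, joined only at node 1) = 30 + 200 = 230 Ω
R_eq = 230 Ω

Final answer: 230 Ω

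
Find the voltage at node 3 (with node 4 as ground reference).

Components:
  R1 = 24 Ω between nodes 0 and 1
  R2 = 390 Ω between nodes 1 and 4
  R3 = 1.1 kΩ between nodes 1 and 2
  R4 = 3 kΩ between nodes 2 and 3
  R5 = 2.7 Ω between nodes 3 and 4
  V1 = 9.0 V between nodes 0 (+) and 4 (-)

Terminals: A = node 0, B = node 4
Nodal analysis, taking node 4 as the 0 V reference.
Source V1 fixes V_0 = 9 V.
KCL at each unknown node (sum of currents leaving = 0; resistances in Ω):
  Node 1: (V_1 - 9)/24 + (V_1 - 0)/390 + (V_1 - V_2)/1100 = 0
  Node 2: (V_2 - V_1)/1100 + (V_2 - V_3)/3000 = 0
  Node 3: (V_3 - V_2)/3000 + (V_3 - 0)/2.7 = 0
Collecting terms (coefficients in siemens):
  0.04514·V_1 - 0.0009091·V_2 = 0.375
  0.001242·V_2 - 0.0009091·V_1 - 0.0003333·V_3 = 0
  0.3707·V_3 - 0.0003333·V_2 = 0
Solving these 3 simultaneous equations (Gaussian elimination) gives:
  V_1 = 8.432 V, V_2 = 6.171 V, V_3 = 0.005549 V
The requested potential is V_3 = 0.005549 V.

Final answer: V_3 = 0.005549 V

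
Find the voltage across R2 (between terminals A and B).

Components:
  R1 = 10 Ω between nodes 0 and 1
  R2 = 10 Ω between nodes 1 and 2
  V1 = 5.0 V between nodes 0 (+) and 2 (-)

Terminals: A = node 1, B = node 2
R1 and R2 are in series across V1 (node 0 → node 1 → node 2), and the output A–B is taken across R2, so this is a voltage divider.
Series current: I = V1/(R1 + R2) = 5/(10 + 10) = 5/20 = 0.25 A
V_R2 = I × R2 = V1 × R2/(R1 + R2) = 5 × 10/20 = 2.5 V

Final answer: 2.5 V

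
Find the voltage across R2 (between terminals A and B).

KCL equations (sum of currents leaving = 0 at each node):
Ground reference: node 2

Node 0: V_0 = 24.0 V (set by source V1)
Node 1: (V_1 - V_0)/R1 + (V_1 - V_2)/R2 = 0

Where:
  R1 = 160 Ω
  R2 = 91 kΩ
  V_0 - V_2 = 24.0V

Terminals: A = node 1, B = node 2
R1 and R2 are in series across V1 (node 0 → node 1 → node 2), and the output A–B is taken across R2, so this is a voltage divider.
Series current: I = V1/(R1 + R2) = 24/(160 + 91000) = 24/91160 = 0.0002633 A
V_R2 = I × R2 = V1 × R2/(R1 + R2) = 24 × 91000/91160 = 23.96 V

Final answer: 23.96 V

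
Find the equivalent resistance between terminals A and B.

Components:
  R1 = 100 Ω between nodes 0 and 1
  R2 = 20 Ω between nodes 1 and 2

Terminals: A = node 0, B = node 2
Reduce the network between node 0 (A) and node 2 (B) by series/parallel combination:
  Rs1 = R1 + R2 (series, joined only at node 1) = 100 + 20 = 120 Ω
R_eq = 120 Ω

Final answer: 120 Ω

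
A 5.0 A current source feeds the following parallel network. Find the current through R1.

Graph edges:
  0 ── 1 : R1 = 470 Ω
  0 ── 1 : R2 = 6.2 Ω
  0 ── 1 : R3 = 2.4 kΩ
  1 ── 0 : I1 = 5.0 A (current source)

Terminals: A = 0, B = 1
All resistors sit directly between nodes 0 and 1, so they are in parallel and share one voltage V; the full source current 5 A splits among them.
1/R_par = 1/470 + 1/6.2 + 1/2400 = 0.1638 S  =>  R_par = 6.104 Ω
V = I × R_par = 5 × 6.104 = 30.52 V
I_R1 = V/R1 = 30.52/470 = 0.06493 A

Final answer: 0.06493 A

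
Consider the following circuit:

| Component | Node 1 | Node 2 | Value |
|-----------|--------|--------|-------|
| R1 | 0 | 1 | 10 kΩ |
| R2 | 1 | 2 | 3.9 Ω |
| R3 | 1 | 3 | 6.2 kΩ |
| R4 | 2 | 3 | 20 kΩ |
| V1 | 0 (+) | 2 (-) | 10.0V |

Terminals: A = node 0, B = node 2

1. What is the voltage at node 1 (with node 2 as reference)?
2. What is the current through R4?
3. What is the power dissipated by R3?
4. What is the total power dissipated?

Nodal analysis, taking node 2 as the 0 V reference.
Source V1 fixes V_0 = 10 V.
KCL at each unknown node (sum of currents leaving = 0; resistances in Ω):
  Node 1: (V_1 - 10)/10000 + (V_1 - 0)/3.9 + (V_1 - V_3)/6200 = 0
  Node 3: (V_3 - V_1)/6200 + (V_3 - 0)/20000 = 0
Collecting terms (coefficients in siemens):
  0.2567·V_1 - 0.0001613·V_3 = 0.001
  0.0002113·V_3 - 0.0001613·V_1 = 0
Determinant D = (0.2567)(0.0002113) - (-0.0001613)(-0.0001613) = 0.00005421
V_1 = [(0.001)(0.0002113) - (-0.0001613)(0)]/D = 0.003898 V
V_3 = [(0.2567)(0) - (0.001)(-0.0001613)]/D = 0.002975 V
Part 1:
  Read off the nodal solution: V_1 = 0.003898 V
Part 2:
  I_R4 = (V_2 - V_3)/R4 = (0 - 0.002975)/20000 = -0.0000001488 A
  Magnitude: I_R4 = 0.0000001488 A
Part 3:
  I_R3 = (V_1 - V_3)/R3 = (0.003898 - 0.002975)/6200 = 0.0000001488 A
  P_R3 = I_R3² × R3 = (0.0000001488)² × 6200 = 0.0000000001372 W
Part 4:
  Power in each resistor, P = (ΔV)²/R:
    P_R1 = (10 - 0.003898)²/10000 = 0.009992 W
    P_R2 = (0.003898 - 0)²/3.9 = 0.000003896 W
    P_R3 = (0.003898 - 0.002975)²/6200 = 0.0000000001372 W
    P_R4 = (0 - 0.002975)²/20000 = 0.0000000004427 W
  P_total = P_R1 + P_R2 + P_R3 + P_R4 = 0.009996 W

Final answers:
1. V_1 = 0.003898 V
2. I_R4 = 1.488e-07 A
3. P_R3 = 1.372e-10 W
4. P_total = 0.009996 W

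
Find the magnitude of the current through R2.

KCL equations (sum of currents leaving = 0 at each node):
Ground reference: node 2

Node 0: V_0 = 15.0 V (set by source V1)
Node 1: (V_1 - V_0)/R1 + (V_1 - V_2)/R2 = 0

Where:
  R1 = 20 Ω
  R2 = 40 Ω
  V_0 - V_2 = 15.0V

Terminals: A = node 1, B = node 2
Nodal analysis, taking node 2 as the 0 V reference.
Source V1 fixes V_0 = 15 V.
KCL at each unknown node (sum of currents leaving = 0; resistances in Ω):
  Node 1: (V_1 - 15)/20 + (V_1 - 0)/40 = 0
Collecting terms: 0.075 × V_1 = 0.75  =>  V_1 = 10 V
I_R2 = (V_1 - V_2)/R2 = (10 - 0)/40 = 0.25 A
|I_R2| = 0.25 A

Final answer: |I_R2| = 0.25 A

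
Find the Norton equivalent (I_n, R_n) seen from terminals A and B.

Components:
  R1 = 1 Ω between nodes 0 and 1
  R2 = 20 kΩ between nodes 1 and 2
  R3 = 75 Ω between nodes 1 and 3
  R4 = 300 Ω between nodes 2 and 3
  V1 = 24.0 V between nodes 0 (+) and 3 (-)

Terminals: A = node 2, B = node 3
Find the Thévenin equivalent first; then I_n = V_th/R_th and R_n = R_th.
Step 1 — V_th is the open-circuit voltage V_A - V_B (nothing connected across the terminals).
Nodal analysis, taking node 3 as the 0 V reference.
Source V1 fixes V_0 = 24 V.
KCL at each unknown node (sum of currents leaving = 0; resistances in Ω):
  Node 1: (V_1 - 24)/1 + (V_1 - V_2)/20000 + (V_1 - 0)/75 = 0
  Node 2: (V_2 - V_1)/20000 + (V_2 - 0)/300 = 0
Collecting terms (coefficients in siemens):
  1.013·V_1 - 0.00005·V_2 = 24
  0.003383·V_2 - 0.00005·V_1 = 0
Determinant D = (1.013)(0.003383) - (-0.00005)(-0.00005) = 0.003429
V_1 = [(24)(0.003383) - (-0.00005)(0)]/D = 23.68 V
V_2 = [(1.013)(0) - (24)(-0.00005)]/D = 0.35 V
V_th = V_2 - V_3 = 0.35 - 0 = 0.35 V
Step 2 — R_th: zero the source — replace V1 by a short circuit (node 3 merges into node 0) — and find the resistance seen between A (node 2) and B (node 0).
Reduce the network between node 2 (A) and node 0 (B) by series/parallel combination:
  Rp1 = R1 ‖ R3 (parallel, both between nodes 0 and 1) = 1/(1/1 + 1/75) = 0.9868 Ω
  Rs1 = R2 + Rp1 (series, joined only at node 1) = 20000 + 0.9868 = 20000 Ω
  Rp2 = R4 ‖ Rs1 (parallel, both between nodes 0 and 2) = 1/(1/300 + 1/20000) = 295.6 Ω
R_th = 295.6 Ω
I_n = V_th/R_th = 0.35/295.6 = 0.001184 A, and R_n = R_th = 295.6 Ω

Final answer: I_n = 0.001184 A, R_n = 295.6 Ω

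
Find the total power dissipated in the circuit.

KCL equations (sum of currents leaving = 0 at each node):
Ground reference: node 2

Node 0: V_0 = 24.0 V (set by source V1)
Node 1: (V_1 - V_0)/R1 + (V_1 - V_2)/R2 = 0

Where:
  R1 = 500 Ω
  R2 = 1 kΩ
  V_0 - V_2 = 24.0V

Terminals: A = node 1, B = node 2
Nodal analysis, taking node 2 as the 0 V reference.
Source V1 fixes V_0 = 24 V.
KCL at each unknown node (sum of currents leaving = 0; resistances in Ω):
  Node 1: (V_1 - 24)/500 + (V_1 - 0)/1000 = 0
Collecting terms: 0.003 × V_1 = 0.048  =>  V_1 = 16 V
Power in each resistor, P = (ΔV)²/R:
  P_R1 = (24 - 16)²/500 = 0.128 W
  P_R2 = (16 - 0)²/1000 = 0.256 W
P_total = P_R1 + P_R2 = 0.384 W

Final answer: 0.384 W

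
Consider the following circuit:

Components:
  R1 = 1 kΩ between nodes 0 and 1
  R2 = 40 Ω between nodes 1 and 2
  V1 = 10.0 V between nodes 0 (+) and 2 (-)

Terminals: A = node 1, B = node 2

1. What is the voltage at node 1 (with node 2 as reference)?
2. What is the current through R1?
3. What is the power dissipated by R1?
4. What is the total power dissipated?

Nodal analysis, taking node 2 as the 0 V reference.
Source V1 fixes V_0 = 10 V.
KCL at each unknown node (sum of currents leaving = 0; resistances in Ω):
  Node 1: (V_1 - 10)/1000 + (V_1 - 0)/40 = 0
Collecting terms: 0.026 × V_1 = 0.01  =>  V_1 = 0.3846 V
Part 1:
  Read off the nodal solution: V_1 = 0.3846 V
Part 2:
  I_R1 = (V_0 - V_1)/R1 = (10 - 0.3846)/1000 = 0.009615 A
  Magnitude: I_R1 = 0.009615 A
Part 3:
  I_R1 = (V_0 - V_1)/R1 = (10 - 0.3846)/1000 = 0.009615 A
  P_R1 = I_R1² × R1 = (0.009615)² × 1000 = 0.09246 W
Part 4:
  Power in each resistor, P = (ΔV)²/R:
    P_R1 = (10 - 0.3846)²/1000 = 0.09246 W
    P_R2 = (0.3846 - 0)²/40 = 0.003698 W
  P_total = P_R1 + P_R2 = 0.09615 W

Final answers:
1. V_1 = 0.3846 V
2. I_R1 = 0.009615 A
3. P_R1 = 0.09246 W
4. P_total = 0.09615 W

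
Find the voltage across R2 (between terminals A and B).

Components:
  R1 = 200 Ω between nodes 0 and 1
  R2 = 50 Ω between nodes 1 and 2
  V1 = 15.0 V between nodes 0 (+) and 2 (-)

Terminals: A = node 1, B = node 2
R1 and R2 are in series across V1 (node 0 → node 1 → node 2), and the output A–B is taken across R2, so this is a voltage divider.
Series current: I = V1/(R1 + R2) = 15/(200 + 50) = 15/250 = 0.06 A
V_R2 = I × R2 = V1 × R2/(R1 + R2) = 15 × 50/250 = 3 V

Final answer: 3 V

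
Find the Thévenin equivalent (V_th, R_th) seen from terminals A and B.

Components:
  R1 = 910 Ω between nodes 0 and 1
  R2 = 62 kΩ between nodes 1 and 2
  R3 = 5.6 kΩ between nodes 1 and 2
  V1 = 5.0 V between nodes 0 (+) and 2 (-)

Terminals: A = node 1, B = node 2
Step 1 — V_th is the open-circuit voltage V_A - V_B (nothing connected across the terminals).
Nodal analysis, taking node 2 as the 0 V reference.
Source V1 fixes V_0 = 5 V.
KCL at each unknown node (sum of currents leaving = 0; resistances in Ω):
  Node 1: (V_1 - 5)/910 + (V_1 - 0)/62000 + (V_1 - 0)/5600 = 0
Collecting terms: 0.001294 × V_1 = 0.005495  =>  V_1 = 4.247 V
V_th = V_1 - V_2 = 4.247 - 0 = 4.247 V
Step 2 — R_th: zero the source — replace V1 by a short circuit (node 2 merges into node 0) — and find the resistance seen between A (node 1) and B (node 0).
Reduce the network between node 1 (A) and node 0 (B) by series/parallel combination:
  Rp1 = R1 ‖ R2 ‖ R3 (parallel, all between nodes 0 and 1) = 1/(1/910 + 1/62000 + 1/5600) = 773 Ω
R_th = 773 Ω

Final answer: V_th = 4.247 V, R_th = 773 Ω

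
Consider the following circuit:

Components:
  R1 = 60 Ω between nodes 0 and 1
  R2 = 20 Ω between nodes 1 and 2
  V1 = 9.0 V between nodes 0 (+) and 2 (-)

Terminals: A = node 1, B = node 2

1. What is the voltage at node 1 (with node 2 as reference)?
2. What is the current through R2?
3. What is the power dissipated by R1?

Nodal analysis, taking node 2 as the 0 V reference.
Source V1 fixes V_0 = 9 V.
KCL at each unknown node (sum of currents leaving = 0; resistances in Ω):
  Node 1: (V_1 - 9)/60 + (V_1 - 0)/20 = 0
Collecting terms: 0.06667 × V_1 = 0.15  =>  V_1 = 2.25 V
Part 1:
  Read off the nodal solution: V_1 = 2.25 V
Part 2:
  I_R2 = (V_1 - V_2)/R2 = (2.25 - 0)/20 = 0.1125 A
  Magnitude: I_R2 = 0.1125 A
Part 3:
  I_R1 = (V_0 - V_1)/R1 = (9 - 2.25)/60 = 0.1125 A
  P_R1 = I_R1² × R1 = (0.1125)² × 60 = 0.7594 W

Final answers:
1. V_1 = 2.25 V
2. I_R2 = 0.1125 A
3. P_R1 = 0.7594 W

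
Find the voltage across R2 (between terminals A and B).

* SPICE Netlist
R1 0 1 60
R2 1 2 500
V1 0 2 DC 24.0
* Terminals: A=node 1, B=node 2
R1 and R2 are in series across V1 (node 0 → node 1 → node 2), and the output A–B is taken across R2, so this is a voltage divider.
Series current: I = V1/(R1 + R2) = 24/(60 + 500) = 24/560 = 0.04286 A
V_R2 = I × R2 = V1 × R2/(R1 + R2) = 24 × 500/560 = 21.43 V

Final answer: 21.43 V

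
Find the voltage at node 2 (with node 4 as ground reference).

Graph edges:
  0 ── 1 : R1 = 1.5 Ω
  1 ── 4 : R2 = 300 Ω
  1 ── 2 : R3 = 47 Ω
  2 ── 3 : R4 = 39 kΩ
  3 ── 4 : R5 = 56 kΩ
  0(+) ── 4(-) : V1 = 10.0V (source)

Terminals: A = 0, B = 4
Nodal analysis, taking node 4 as the 0 V reference.
Source V1 fixes V_0 = 10 V.
KCL at each unknown node (sum of currents leaving = 0; resistances in Ω):
  Node 1: (V_1 - 10)/1.5 + (V_1 - 0)/300 + (V_1 - V_2)/47 = 0
  Node 2: (V_2 - V_1)/47 + (V_2 - V_3)/39000 = 0
  Node 3: (V_3 - V_2)/39000 + (V_3 - 0)/56000 = 0
Collecting terms (coefficients in siemens):
  0.6913·V_1 - 0.02128·V_2 = 6.667
  0.0213·V_2 - 0.02128·V_1 - 0.00002564·V_3 = 0
  0.0000435·V_3 - 0.00002564·V_2 = 0
Solving these 3 simultaneous equations (Gaussian elimination) gives:
  V_1 = 9.95 V, V_2 = 9.945 V, V_3 = 5.862 V
The requested potential is V_2 = 9.945 V.

Final answer: V_2 = 9.945 V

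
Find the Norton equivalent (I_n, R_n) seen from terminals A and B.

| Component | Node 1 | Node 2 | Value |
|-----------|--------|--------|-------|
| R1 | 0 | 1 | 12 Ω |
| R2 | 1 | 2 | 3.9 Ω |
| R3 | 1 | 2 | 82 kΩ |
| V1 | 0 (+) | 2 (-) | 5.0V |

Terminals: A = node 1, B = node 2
Find the Thévenin equivalent first; then I_n = V_th/R_th and R_n = R_th.
Step 1 — V_th is the open-circuit voltage V_A - V_B (nothing connected across the terminals).
Nodal analysis, taking node 2 as the 0 V reference.
Source V1 fixes V_0 = 5 V.
KCL at each unknown node (sum of currents leaving = 0; resistances in Ω):
  Node 1: (V_1 - 5)/12 + (V_1 - 0)/3.9 + (V_1 - 0)/82000 = 0
Collecting terms: 0.3398 × V_1 = 0.4167  =>  V_1 = 1.226 V
V_th = V_1 - V_2 = 1.226 - 0 = 1.226 V
Step 2 — R_th: zero the source — replace V1 by a short circuit (node 2 merges into node 0) — and find the resistance seen between A (node 1) and B (node 0).
Reduce the network between node 1 (A) and node 0 (B) by series/parallel combination:
  Rp1 = R1 ‖ R2 ‖ R3 (parallel, all between nodes 0 and 1) = 1/(1/12 + 1/3.9 + 1/82000) = 2.943 Ω
R_th = 2.943 Ω
I_n = V_th/R_th = 1.226/2.943 = 0.4167 A, and R_n = R_th = 2.943 Ω

Final answer: I_n = 0.4167 A, R_n = 2.943 Ω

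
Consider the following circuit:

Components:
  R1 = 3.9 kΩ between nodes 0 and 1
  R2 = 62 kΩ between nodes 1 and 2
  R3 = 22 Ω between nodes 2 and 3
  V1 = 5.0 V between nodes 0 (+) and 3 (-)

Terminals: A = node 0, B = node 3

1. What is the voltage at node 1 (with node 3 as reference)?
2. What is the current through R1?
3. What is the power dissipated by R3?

Nodal analysis, taking node 3 as the 0 V reference.
Source V1 fixes V_0 = 5 V.
KCL at each unknown node (sum of currents leaving = 0; resistances in Ω):
  Node 1: (V_1 - 5)/3900 + (V_1 - V_2)/62000 = 0
  Node 2: (V_2 - V_1)/62000 + (V_2 - 0)/22 = 0
Collecting terms (coefficients in siemens):
  0.0002725·V_1 - 0.00001613·V_2 = 0.001282
  0.04547·V_2 - 0.00001613·V_1 = 0
Determinant D = (0.0002725)(0.04547) - (-0.00001613)(-0.00001613) = 0.00001239
V_1 = [(0.001282)(0.04547) - (-0.00001613)(0)]/D = 4.704 V
V_2 = [(0.0002725)(0) - (0.001282)(-0.00001613)]/D = 0.001669 V
Part 1:
  Read off the nodal solution: V_1 = 4.704 V
Part 2:
  I_R1 = (V_0 - V_1)/R1 = (5 - 4.704)/3900 = 0.00007585 A
  Magnitude: I_R1 = 0.00007585 A
Part 3:
  I_R3 = (V_2 - V_3)/R3 = (0.001669 - 0)/22 = 0.00007585 A
  P_R3 = I_R3² × R3 = (0.00007585)² × 22 = 0.0000001266 W

Final answers:
1. V_1 = 4.704 V
2. I_R1 = 7.585e-05 A
3. P_R3 = 1.266e-07 W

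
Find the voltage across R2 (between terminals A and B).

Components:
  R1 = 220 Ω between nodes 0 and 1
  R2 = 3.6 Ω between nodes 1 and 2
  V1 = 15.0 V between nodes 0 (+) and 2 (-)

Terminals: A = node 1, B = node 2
R1 and R2 are in series across V1 (node 0 → node 1 → node 2), and the output A–B is taken across R2, so this is a voltage divider.
Series current: I = V1/(R1 + R2) = 15/(220 + 3.6) = 15/223.6 = 0.06708 A
V_R2 = I × R2 = V1 × R2/(R1 + R2) = 15 × 3.6/223.6 = 0.2415 V

Final answer: 0.2415 V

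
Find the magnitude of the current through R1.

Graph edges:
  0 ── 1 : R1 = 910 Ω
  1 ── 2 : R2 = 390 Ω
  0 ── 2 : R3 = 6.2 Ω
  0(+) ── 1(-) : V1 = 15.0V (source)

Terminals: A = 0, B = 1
Nodal analysis, taking node 1 as the 0 V reference.
Source V1 fixes V_0 = 15 V.
KCL at each unknown node (sum of currents leaving = 0; resistances in Ω):
  Node 2: (V_2 - 0)/390 + (V_2 - 15)/6.2 = 0
Collecting terms: 0.1639 × V_2 = 2.419  =>  V_2 = 14.77 V
I_R1 = (V_0 - V_1)/R1 = (15 - 0)/910 = 0.01648 A
|I_R1| = 0.01648 A

Final answer: |I_R1| = 0.01648 A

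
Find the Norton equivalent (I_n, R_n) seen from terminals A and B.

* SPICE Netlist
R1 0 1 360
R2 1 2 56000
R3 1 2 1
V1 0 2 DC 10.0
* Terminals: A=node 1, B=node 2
Find the Thévenin equivalent first; then I_n = V_th/R_th and R_n = R_th.
Step 1 — V_th is the open-circuit voltage V_A - V_B (nothing connected across the terminals).
Nodal analysis, taking node 2 as the 0 V reference.
Source V1 fixes V_0 = 10 V.
KCL at each unknown node (sum of currents leaving = 0; resistances in Ω):
  Node 1: (V_1 - 10)/360 + (V_1 - 0)/56000 + (V_1 - 0)/1 = 0
Collecting terms: 1.003 × V_1 = 0.02778  =>  V_1 = 0.0277 V
V_th = V_1 - V_2 = 0.0277 - 0 = 0.0277 V
Step 2 — R_th: zero the source — replace V1 by a short circuit (node 2 merges into node 0) — and find the resistance seen between A (node 1) and B (node 0).
Reduce the network between node 1 (A) and node 0 (B) by series/parallel combination:
  Rp1 = R1 ‖ R2 ‖ R3 (parallel, all between nodes 0 and 1) = 1/(1/360 + 1/56000 + 1/1) = 0.9972 Ω
R_th = 0.9972 Ω
I_n = V_th/R_th = 0.0277/0.9972 = 0.02778 A, and R_n = R_th = 0.9972 Ω

Final answer: I_n = 0.02778 A, R_n = 0.9972 Ω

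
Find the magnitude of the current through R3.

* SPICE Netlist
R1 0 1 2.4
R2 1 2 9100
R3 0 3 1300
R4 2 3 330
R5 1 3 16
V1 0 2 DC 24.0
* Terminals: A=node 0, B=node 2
Nodal analysis, taking node 2 as the 0 V reference.
Source V1 fixes V_0 = 24 V.
KCL at each unknown node (sum of currents leaving = 0; resistances in Ω):
  Node 1: (V_1 - 24)/2.4 + (V_1 - 0)/9100 + (V_1 - V_3)/16 = 0
  Node 3: (V_3 - 24)/1300 + (V_3 - 0)/330 + (V_3 - V_1)/16 = 0
Collecting terms (coefficients in siemens):
  0.4793·V_1 - 0.0625·V_3 = 10
  0.0663·V_3 - 0.0625·V_1 = 0.01846
Determinant D = (0.4793)(0.0663) - (-0.0625)(-0.0625) = 0.02787
V_1 = [(10)(0.0663) - (-0.0625)(0.01846)]/D = 23.83 V
V_3 = [(0.4793)(0.01846) - (10)(-0.0625)]/D = 22.74 V
I_R3 = (V_0 - V_3)/R3 = (24 - 22.74)/1300 = 0.0009666 A
|I_R3| = 0.0009666 A

Final answer: |I_R3| = 0.0009666 A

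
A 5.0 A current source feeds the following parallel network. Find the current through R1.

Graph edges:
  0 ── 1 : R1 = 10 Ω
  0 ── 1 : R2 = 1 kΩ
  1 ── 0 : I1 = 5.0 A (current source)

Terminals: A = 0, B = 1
All resistors sit directly between nodes 0 and 1, so they are in parallel and share one voltage V; the full source current 5 A splits among them.
1/R_par = 1/10 + 1/1000 = 0.101 S  =>  R_par = 9.901 Ω
V = I × R_par = 5 × 9.901 = 49.5 V
I_R1 = V/R1 = 49.5/10 = 4.95 A

Final answer: 4.95 A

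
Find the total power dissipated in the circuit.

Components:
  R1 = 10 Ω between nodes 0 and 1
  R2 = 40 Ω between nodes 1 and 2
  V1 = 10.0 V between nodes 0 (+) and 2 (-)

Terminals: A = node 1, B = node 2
Nodal analysis, taking node 2 as the 0 V reference.
Source V1 fixes V_0 = 10 V.
KCL at each unknown node (sum of currents leaving = 0; resistances in Ω):
  Node 1: (V_1 - 10)/10 + (V_1 - 0)/40 = 0
Collecting terms: 0.125 × V_1 = 1  =>  V_1 = 8 V
Power in each resistor, P = (ΔV)²/R:
  P_R1 = (10 - 8)²/10 = 0.4 W
  P_R2 = (8 - 0)²/40 = 1.6 W
P_total = P_R1 + P_R2 = 2 W

Final answer: 2 W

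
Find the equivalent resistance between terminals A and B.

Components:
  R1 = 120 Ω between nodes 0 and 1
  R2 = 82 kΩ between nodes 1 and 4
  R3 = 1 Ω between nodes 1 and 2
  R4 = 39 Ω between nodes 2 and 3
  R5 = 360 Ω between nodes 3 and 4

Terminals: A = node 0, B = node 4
Reduce the network between node 0 (A) and node 4 (B) by series/parallel combination:
  Rs1 = R3 + R4 (series, joined only at node 2) = 1 + 39 = 40 Ω
  Rs2 = R5 + Rs1 (series, joined only at node 3) = 360 + 40 = 400 Ω
  Rp1 = R2 ‖ Rs2 (parallel, both between nodes 1 and 4) = 1/(1/82000 + 1/400) = 398.1 Ω
  Rs3 = R1 + Rp1 (series, joined only at node 1) = 120 + 398.1 = 518.1 Ω
R_eq = 518.1 Ω

Final answer: 518.1 Ω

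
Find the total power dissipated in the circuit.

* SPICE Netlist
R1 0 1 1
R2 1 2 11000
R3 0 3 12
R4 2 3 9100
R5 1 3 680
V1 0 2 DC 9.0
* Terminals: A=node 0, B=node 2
Nodal analysis, taking node 2 as the 0 V reference.
Source V1 fixes V_0 = 9 V.
KCL at each unknown node (sum of currents leaving = 0; resistances in Ω):
  Node 1: (V_1 - 9)/1 + (V_1 - 0)/11000 + (V_1 - V_3)/680 = 0
  Node 3: (V_3 - 9)/12 + (V_3 - 0)/9100 + (V_3 - V_1)/680 = 0
Collecting terms (coefficients in siemens):
  1.002·V_1 - 0.001471·V_3 = 9
  0.08491·V_3 - 0.001471·V_1 = 0.75
Determinant D = (1.002)(0.08491) - (-0.001471)(-0.001471) = 0.08504
V_1 = [(9)(0.08491) - (-0.001471)(0.75)]/D = 8.999 V
V_3 = [(1.002)(0.75) - (9)(-0.001471)]/D = 8.988 V
Power in each resistor, P = (ΔV)²/R:
  P_R1 = (9 - 8.999)²/1 = 0.0000006956 W
  P_R2 = (8.999 - 0)²/11000 = 0.007362 W
  P_R3 = (9 - 8.988)²/12 = 0.00001133 W
  P_R4 = (0 - 8.988)²/9100 = 0.008878 W
  P_R5 = (8.999 - 8.988)²/680 = 0.0000001724 W
P_total = P_R1 + P_R2 + P_R3 + P_R4 + P_R5 = 0.01625 W

Final answer: 0.01625 W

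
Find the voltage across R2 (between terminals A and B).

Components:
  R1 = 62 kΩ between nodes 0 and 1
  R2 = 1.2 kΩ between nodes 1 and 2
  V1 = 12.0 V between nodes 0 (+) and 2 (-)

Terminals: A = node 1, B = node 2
R1 and R2 are in series across V1 (node 0 → node 1 → node 2), and the output A–B is taken across R2, so this is a voltage divider.
Series current: I = V1/(R1 + R2) = 12/(62000 + 1200) = 12/63200 = 0.0001899 A
V_R2 = I × R2 = V1 × R2/(R1 + R2) = 12 × 1200/63200 = 0.2278 V

Final answer: 0.2278 V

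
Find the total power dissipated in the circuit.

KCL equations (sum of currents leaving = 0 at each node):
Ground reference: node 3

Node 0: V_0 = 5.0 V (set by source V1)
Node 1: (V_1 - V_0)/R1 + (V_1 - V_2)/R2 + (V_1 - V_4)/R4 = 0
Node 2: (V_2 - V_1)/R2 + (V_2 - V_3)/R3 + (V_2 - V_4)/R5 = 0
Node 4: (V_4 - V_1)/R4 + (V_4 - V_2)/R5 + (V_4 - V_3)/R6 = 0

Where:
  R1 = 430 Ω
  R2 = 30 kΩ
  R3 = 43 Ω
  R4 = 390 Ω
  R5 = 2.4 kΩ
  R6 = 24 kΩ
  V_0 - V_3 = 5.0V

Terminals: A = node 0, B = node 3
Nodal analysis, taking node 3 as the 0 V reference.
Source V1 fixes V_0 = 5 V.
KCL at each unknown node (sum of currents leaving = 0; resistances in Ω):
  Node 1: (V_1 - 5)/430 + (V_1 - V_2)/30000 + (V_1 - V_4)/390 = 0
  Node 2: (V_2 - V_1)/30000 + (V_2 - 0)/43 + (V_2 - V_4)/2400 = 0
  Node 4: (V_4 - V_1)/390 + (V_4 - V_2)/2400 + (V_4 - 0)/24000 = 0
Collecting terms (coefficients in siemens):
  0.004923·V_1 - 0.00003333·V_2 - 0.002564·V_4 = 0.01163
  0.02371·V_2 - 0.00003333·V_1 - 0.0004167·V_4 = 0
  0.003022·V_4 - 0.002564·V_1 - 0.0004167·V_2 = 0
Solving these 3 simultaneous equations (Gaussian elimination) gives:
  V_1 = 4.242 V, V_2 = 0.06938 V, V_4 = 3.608 V
Power in each resistor, P = (ΔV)²/R:
  P_R1 = (5 - 4.242)²/430 = 0.001338 W
  P_R2 = (4.242 - 0.06938)²/30000 = 0.0005802 W
  P_R3 = (0.06938 - 0)²/43 = 0.0001119 W
  P_R4 = (4.242 - 3.608)²/390 = 0.001029 W
  P_R5 = (0.06938 - 3.608)²/2400 = 0.005217 W
  P_R6 = (0 - 3.608)²/24000 = 0.0005424 W
P_total = P_R1 + P_R2 + P_R3 + P_R4 + P_R5 + P_R6 = 0.008819 W

Final answer: 0.008819 W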